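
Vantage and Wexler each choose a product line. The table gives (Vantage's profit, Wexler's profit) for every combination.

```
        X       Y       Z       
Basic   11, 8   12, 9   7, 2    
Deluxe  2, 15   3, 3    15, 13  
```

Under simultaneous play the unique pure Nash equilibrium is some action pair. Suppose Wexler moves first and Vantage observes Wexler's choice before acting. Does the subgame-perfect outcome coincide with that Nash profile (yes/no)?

no

Backward induction with Wexler moving first.
- X: Vantage compares 11, 2 and picks Basic; Wexler would get 8.
- Y: Vantage compares 12, 3 and picks Basic; Wexler would get 9.
- Z: Vantage compares 7, 15 and picks Deluxe; Wexler would get 13.
Maximizing over 8, 9, 13, Wexler chooses Z. Subgame-perfect outcome: (Deluxe, Z) with payoffs (15, 13).
For the simultaneous game, intersect best replies.
Vantage's best replies: X→Basic; Y→Basic; Z→Deluxe.
Wexler's best replies: Basic→Y; Deluxe→X.
Only (Basic, Y) has each player best-responding; Nash payoffs (12, 9).
Sequential outcome (Deluxe, Z) differs from the Nash profile (Basic, Y).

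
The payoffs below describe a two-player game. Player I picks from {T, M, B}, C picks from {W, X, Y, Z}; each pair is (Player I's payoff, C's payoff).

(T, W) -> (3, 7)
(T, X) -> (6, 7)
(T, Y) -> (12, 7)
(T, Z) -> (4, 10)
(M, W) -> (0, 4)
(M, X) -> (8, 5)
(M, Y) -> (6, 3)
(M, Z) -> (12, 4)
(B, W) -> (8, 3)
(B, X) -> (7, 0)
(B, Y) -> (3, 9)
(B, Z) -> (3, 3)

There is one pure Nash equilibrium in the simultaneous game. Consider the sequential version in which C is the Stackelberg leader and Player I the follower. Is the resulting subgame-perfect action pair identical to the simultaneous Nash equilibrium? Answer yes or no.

no

Backward induction with C moving first.
- W: Player I compares 3, 0, 8 and picks B; C would get 3.
- X: Player I compares 6, 8, 7 and picks M; C would get 5.
- Y: Player I compares 12, 6, 3 and picks T; C would get 7.
- Z: Player I compares 4, 12, 3 and picks M; C would get 4.
C's induced payoffs are 3, 5, 7, 4, so C commits to Y. Subgame-perfect outcome: (T, Y) with payoffs (12, 7).
Under simultaneous play:
Player I's best replies: W→B; X→M; Y→T; Z→M.
C's best replies: T→Z; M→X; B→Y.
Only (M, X) has each player best-responding; Nash payoffs (8, 5).
Sequential outcome (T, Y) differs from the Nash profile (M, X).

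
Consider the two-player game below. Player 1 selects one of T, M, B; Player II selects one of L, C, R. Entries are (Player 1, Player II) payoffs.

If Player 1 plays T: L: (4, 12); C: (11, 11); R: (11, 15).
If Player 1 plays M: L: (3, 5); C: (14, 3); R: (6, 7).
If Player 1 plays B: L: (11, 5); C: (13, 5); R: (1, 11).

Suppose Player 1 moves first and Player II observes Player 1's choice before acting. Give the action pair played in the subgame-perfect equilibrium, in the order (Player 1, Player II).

Player II best-responds to each possible Player 1 move:
- T → Player II plays R (best of 12, 11, 15); Player 1 gets 11.
- M → Player II plays R (best of 5, 3, 7); Player 1 gets 6.
- B → Player II plays R (best of 5, 5, 11); Player 1 gets 1.
Maximizing over 11, 6, 1, Player 1 chooses T. Subgame-perfect outcome: (T, R) with payoffs (11, 15).

(T, R)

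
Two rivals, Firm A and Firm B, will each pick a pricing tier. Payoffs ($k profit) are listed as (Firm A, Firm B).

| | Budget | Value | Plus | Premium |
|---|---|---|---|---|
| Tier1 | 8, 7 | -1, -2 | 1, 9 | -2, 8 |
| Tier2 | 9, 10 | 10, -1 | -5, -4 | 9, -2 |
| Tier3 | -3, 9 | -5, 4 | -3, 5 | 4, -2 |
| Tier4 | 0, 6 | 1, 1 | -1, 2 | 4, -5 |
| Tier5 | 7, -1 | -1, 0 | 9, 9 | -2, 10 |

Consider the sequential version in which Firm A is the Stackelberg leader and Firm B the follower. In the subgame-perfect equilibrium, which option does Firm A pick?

Tier2

Solve by backward induction (Firm A leads).
- Tier1: BR = Plus, leader payoff 1.
- Tier2: BR = Budget, leader payoff 9.
- Tier3: BR = Budget, leader payoff -3.
- Tier4: BR = Budget, leader payoff 0.
- Tier5: BR = Premium, leader payoff -2.
Among 1, 9, -3, 0, -2, the best is 9 at Tier2. Subgame-perfect outcome: (Tier2, Budget) with payoffs (9, 10).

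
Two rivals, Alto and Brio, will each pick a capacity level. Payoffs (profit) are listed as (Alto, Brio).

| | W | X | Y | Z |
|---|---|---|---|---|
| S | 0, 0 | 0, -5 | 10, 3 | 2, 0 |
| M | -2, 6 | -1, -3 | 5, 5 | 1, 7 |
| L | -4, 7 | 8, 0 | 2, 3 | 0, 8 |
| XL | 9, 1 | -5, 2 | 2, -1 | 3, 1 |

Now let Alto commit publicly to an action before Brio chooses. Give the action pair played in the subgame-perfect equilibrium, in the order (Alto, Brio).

(S, Y)

Work backward from Brio's decision.
- S: Brio compares 0, -5, 3, 0 and picks Y; Alto would get 10.
- M: Brio compares 6, -3, 5, 7 and picks Z; Alto would get 1.
- L: Brio compares 7, 0, 3, 8 and picks Z; Alto would get 0.
- XL: Brio compares 1, 2, -1, 1 and picks X; Alto would get -5.
Alto's induced payoffs are 10, 1, 0, -5, so Alto commits to S. Subgame-perfect outcome: (S, Y) with payoffs (10, 3).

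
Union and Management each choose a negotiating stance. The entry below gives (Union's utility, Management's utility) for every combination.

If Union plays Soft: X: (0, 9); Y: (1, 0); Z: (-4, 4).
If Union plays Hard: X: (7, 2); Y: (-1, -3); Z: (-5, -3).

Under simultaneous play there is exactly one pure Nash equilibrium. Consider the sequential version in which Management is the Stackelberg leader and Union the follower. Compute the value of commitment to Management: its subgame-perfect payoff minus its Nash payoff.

Solve by backward induction (Management leads).
- X → Union plays Hard (best of 0, 7); Management gets 2.
- Y → Union plays Soft (best of 1, -1); Management gets 0.
- Z → Union plays Soft (best of -4, -5); Management gets 4.
Among 2, 0, 4, the best is 4 at Z. Subgame-perfect outcome: (Soft, Z) with payoffs (-4, 4).
Now find the simultaneous Nash equilibrium.
Union's best replies: X→Hard; Y→Soft; Z→Soft.
Management's best replies: Soft→X; Hard→X.
Only (Hard, X) has each player best-responding; Nash payoffs (7, 2).
Management's commitment gain: 4 − 2 = 2.

2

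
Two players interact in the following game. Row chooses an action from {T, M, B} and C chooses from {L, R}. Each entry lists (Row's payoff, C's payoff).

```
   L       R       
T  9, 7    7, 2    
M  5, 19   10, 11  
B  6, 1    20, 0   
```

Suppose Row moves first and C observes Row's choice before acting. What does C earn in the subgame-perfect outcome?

Solve by backward induction (Row leads).
- T → C plays L (best of 7, 2); Row gets 9.
- M → C plays L (best of 19, 11); Row gets 5.
- B → C plays L (best of 1, 0); Row gets 6.
Among 9, 5, 6, the best is 9 at T. Subgame-perfect outcome: (T, L) with payoffs (9, 7).

7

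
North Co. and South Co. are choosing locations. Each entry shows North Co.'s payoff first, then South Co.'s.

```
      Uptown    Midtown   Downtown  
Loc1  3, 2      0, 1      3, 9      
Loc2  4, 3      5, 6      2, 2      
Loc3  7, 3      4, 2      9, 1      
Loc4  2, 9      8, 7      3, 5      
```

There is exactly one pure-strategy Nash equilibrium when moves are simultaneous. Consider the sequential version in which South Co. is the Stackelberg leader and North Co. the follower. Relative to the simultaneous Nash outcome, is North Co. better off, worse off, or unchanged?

better off

North Co. best-responds to each possible South Co. move:
- Uptown: North Co. compares 3, 4, 7, 2 and picks Loc3; South Co. would get 3.
- Midtown: North Co. compares 0, 5, 4, 8 and picks Loc4; South Co. would get 7.
- Downtown: North Co. compares 3, 2, 9, 3 and picks Loc3; South Co. would get 1.
South Co.'s induced payoffs are 3, 7, 1, so South Co. commits to Midtown. Subgame-perfect outcome: (Loc4, Midtown) with payoffs (8, 7).
For the simultaneous game, intersect best replies.
North Co.'s best replies: Uptown→Loc3; Midtown→Loc4; Downtown→Loc3.
South Co.'s best replies: Loc1→Downtown; Loc2→Midtown; Loc3→Uptown; Loc4→Uptown.
The unique mutual best reply is (Loc3, Uptown), giving (7, 3).
North Co. earns 8 sequentially versus 7 at the Nash outcome: better off.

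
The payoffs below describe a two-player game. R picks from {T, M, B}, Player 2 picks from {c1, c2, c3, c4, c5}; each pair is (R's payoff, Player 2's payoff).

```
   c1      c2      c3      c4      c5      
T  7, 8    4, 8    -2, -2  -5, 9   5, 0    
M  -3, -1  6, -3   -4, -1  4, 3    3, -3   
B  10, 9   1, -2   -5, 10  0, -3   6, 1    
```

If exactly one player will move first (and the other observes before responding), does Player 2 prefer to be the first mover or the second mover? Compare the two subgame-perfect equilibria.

first

If R leads: Player 2's best replies are T→c4, M→c4, B→c3; R's induced payoffs -5, 4, -5; outcome (M, c4), payoffs (4, 3).
If Player 2 leads: R's best replies are c1→B, c2→M, c3→T, c4→M, c5→B; Player 2's induced payoffs 9, -3, -2, 3, 1; outcome (B, c1), payoffs (10, 9).
Player 2 gets 9 moving first and 3 moving second, so Player 2 prefers to move first.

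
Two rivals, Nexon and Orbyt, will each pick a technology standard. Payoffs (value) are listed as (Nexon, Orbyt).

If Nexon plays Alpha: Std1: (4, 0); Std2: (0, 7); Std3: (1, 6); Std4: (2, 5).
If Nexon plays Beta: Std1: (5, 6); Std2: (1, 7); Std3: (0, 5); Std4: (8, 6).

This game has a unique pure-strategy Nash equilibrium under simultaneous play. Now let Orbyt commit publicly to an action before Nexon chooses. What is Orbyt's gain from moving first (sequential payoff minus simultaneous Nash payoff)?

0

Work backward from Nexon's decision.
- Std1: Nexon compares 4, 5 and picks Beta; Orbyt would get 6.
- Std2: Nexon compares 0, 1 and picks Beta; Orbyt would get 7.
- Std3: Nexon compares 1, 0 and picks Alpha; Orbyt would get 6.
- Std4: Nexon compares 2, 8 and picks Beta; Orbyt would get 6.
Orbyt's induced payoffs are 6, 7, 6, 6, so Orbyt commits to Std2. Subgame-perfect outcome: (Beta, Std2) with payoffs (1, 7).
For the simultaneous game, intersect best replies.
Nexon's best replies: Std1→Beta; Std2→Beta; Std3→Alpha; Std4→Beta.
Orbyt's best replies: Alpha→Std2; Beta→Std2.
Only (Beta, Std2) has each player best-responding; Nash payoffs (1, 7).
Orbyt's commitment gain: 7 − 7 = 0.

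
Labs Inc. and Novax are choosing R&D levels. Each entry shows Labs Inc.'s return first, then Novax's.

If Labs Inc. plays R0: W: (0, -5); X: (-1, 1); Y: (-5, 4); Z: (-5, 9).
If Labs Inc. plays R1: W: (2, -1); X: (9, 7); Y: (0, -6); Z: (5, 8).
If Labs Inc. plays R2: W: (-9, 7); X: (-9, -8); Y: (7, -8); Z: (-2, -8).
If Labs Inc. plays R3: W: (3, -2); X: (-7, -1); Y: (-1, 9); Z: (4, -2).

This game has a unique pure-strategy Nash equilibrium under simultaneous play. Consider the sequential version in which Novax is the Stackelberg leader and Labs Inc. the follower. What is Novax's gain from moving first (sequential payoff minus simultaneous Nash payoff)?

0

Labs Inc. best-responds to each possible Novax move:
- W: BR = R3, leader payoff -2.
- X: BR = R1, leader payoff 7.
- Y: BR = R2, leader payoff -8.
- Z: BR = R1, leader payoff 8.
Among -2, 7, -8, 8, the best is 8 at Z. Subgame-perfect outcome: (R1, Z) with payoffs (5, 8).
For the simultaneous game, intersect best replies.
Labs Inc.'s best replies: W→R3; X→R1; Y→R2; Z→R1.
Novax's best replies: R0→Z; R1→Z; R2→W; R3→Y.
Only (R1, Z) has each player best-responding; Nash payoffs (5, 8).
Novax's commitment gain: 8 − 8 = 0.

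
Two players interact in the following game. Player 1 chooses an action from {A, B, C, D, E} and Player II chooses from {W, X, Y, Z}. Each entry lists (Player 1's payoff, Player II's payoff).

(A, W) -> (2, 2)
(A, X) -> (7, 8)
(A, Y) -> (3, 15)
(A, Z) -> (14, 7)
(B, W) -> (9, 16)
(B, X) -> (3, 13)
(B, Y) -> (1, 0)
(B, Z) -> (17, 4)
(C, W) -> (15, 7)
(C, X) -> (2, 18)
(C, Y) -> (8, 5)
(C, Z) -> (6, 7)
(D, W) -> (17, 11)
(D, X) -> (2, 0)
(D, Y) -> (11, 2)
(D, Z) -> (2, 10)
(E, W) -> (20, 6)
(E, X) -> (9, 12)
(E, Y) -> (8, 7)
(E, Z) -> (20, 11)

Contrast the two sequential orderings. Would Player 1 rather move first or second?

If Player 1 leads: Player II's best replies are A→Y, B→W, C→X, D→W, E→X; Player 1's induced payoffs 3, 9, 2, 17, 9; outcome (D, W), payoffs (17, 11).
If Player II leads: Player 1's best replies are W→E, X→E, Y→D, Z→E; Player II's induced payoffs 6, 12, 2, 11; outcome (E, X), payoffs (9, 12).
Player 1 gets 17 moving first and 9 moving second, so Player 1 prefers to move first.

first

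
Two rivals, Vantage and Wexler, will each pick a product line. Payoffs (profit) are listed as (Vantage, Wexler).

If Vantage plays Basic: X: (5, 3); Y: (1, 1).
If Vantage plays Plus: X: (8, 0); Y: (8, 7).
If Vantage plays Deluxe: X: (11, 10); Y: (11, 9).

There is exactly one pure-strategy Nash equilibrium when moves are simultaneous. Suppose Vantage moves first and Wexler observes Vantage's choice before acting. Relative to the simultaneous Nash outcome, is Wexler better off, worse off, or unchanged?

Work backward from Wexler's decision.
- Basic: BR = X, leader payoff 5.
- Plus: BR = Y, leader payoff 8.
- Deluxe: BR = X, leader payoff 11.
Maximizing over 5, 8, 11, Vantage chooses Deluxe. Subgame-perfect outcome: (Deluxe, X) with payoffs (11, 10).
Under simultaneous play:
Vantage's best replies: X→Deluxe; Y→Deluxe.
Wexler's best replies: Basic→X; Plus→Y; Deluxe→X.
The unique mutual best reply is (Deluxe, X), giving (11, 10).
Wexler earns 10 sequentially versus 10 at the Nash outcome: unchanged.

unchanged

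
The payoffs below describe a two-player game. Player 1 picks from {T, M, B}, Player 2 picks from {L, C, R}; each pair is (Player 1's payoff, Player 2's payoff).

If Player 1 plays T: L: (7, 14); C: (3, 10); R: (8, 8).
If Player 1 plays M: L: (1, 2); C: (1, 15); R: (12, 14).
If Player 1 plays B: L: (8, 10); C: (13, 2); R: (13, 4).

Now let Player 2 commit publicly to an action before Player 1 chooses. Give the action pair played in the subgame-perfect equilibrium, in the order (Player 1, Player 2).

(B, L)

Solve by backward induction (Player 2 leads).
- L → Player 1 plays B (best of 7, 1, 8); Player 2 gets 10.
- C → Player 1 plays B (best of 3, 1, 13); Player 2 gets 2.
- R → Player 1 plays B (best of 8, 12, 13); Player 2 gets 4.
Maximizing over 10, 2, 4, Player 2 chooses L. Subgame-perfect outcome: (B, L) with payoffs (8, 10).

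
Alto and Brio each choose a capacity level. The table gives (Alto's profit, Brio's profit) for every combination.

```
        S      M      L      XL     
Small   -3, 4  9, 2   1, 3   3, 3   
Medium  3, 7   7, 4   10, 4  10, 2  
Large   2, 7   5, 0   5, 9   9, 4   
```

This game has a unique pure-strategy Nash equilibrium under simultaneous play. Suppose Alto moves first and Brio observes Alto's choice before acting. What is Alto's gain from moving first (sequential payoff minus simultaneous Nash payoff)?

2

Solve by backward induction (Alto leads).
- Small: Brio compares 4, 2, 3, 3 and picks S; Alto would get -3.
- Medium: Brio compares 7, 4, 4, 2 and picks S; Alto would get 3.
- Large: Brio compares 7, 0, 9, 4 and picks L; Alto would get 5.
Alto's induced payoffs are -3, 3, 5, so Alto commits to Large. Subgame-perfect outcome: (Large, L) with payoffs (5, 9).
For the simultaneous game, intersect best replies.
Alto's best replies: S→Medium; M→Small; L→Medium; XL→Medium.
Brio's best replies: Small→S; Medium→S; Large→L.
The unique mutual best reply is (Medium, S), giving (3, 7).
Alto's commitment gain: 5 − 3 = 2.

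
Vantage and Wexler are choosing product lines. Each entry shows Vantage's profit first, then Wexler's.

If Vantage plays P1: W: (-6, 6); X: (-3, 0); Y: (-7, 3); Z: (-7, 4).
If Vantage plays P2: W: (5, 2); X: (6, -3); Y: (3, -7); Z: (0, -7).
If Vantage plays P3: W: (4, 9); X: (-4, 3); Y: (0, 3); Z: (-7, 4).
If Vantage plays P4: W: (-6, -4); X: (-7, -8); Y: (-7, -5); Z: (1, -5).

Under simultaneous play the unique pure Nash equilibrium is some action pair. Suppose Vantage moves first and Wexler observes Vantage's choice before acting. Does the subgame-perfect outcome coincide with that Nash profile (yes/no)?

Backward induction with Vantage moving first.
- P1: Wexler compares 6, 0, 3, 4 and picks W; Vantage would get -6.
- P2: Wexler compares 2, -3, -7, -7 and picks W; Vantage would get 5.
- P3: Wexler compares 9, 3, 3, 4 and picks W; Vantage would get 4.
- P4: Wexler compares -4, -8, -5, -5 and picks W; Vantage would get -6.
Maximizing over -6, 5, 4, -6, Vantage chooses P2. Subgame-perfect outcome: (P2, W) with payoffs (5, 2).
For the simultaneous game, intersect best replies.
Vantage's best replies: W→P2; X→P2; Y→P2; Z→P4.
Wexler's best replies: P1→W; P2→W; P3→W; P4→W.
Only (P2, W) has each player best-responding; Nash payoffs (5, 2).
Sequential outcome (P2, W) coincides with the Nash profile (P2, W).

yes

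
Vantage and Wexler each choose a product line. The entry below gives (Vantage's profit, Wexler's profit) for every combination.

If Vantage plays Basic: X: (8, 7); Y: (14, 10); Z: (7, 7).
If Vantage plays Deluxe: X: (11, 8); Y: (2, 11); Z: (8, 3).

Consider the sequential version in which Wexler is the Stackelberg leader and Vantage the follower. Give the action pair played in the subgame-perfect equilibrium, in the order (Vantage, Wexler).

Backward induction with Wexler moving first.
- X: Vantage compares 8, 11 and picks Deluxe; Wexler would get 8.
- Y: Vantage compares 14, 2 and picks Basic; Wexler would get 10.
- Z: Vantage compares 7, 8 and picks Deluxe; Wexler would get 3.
Among 8, 10, 3, the best is 10 at Y. Subgame-perfect outcome: (Basic, Y) with payoffs (14, 10).

(Basic, Y)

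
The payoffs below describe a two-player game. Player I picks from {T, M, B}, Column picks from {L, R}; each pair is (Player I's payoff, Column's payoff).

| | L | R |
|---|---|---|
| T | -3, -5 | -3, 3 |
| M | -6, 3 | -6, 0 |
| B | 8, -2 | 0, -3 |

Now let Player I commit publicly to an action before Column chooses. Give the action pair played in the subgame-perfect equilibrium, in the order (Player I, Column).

Solve by backward induction (Player I leads).
- T: Column compares -5, 3 and picks R; Player I would get -3.
- M: Column compares 3, 0 and picks L; Player I would get -6.
- B: Column compares -2, -3 and picks L; Player I would get 8.
Maximizing over -3, -6, 8, Player I chooses B. Subgame-perfect outcome: (B, L) with payoffs (8, -2).

(B, L)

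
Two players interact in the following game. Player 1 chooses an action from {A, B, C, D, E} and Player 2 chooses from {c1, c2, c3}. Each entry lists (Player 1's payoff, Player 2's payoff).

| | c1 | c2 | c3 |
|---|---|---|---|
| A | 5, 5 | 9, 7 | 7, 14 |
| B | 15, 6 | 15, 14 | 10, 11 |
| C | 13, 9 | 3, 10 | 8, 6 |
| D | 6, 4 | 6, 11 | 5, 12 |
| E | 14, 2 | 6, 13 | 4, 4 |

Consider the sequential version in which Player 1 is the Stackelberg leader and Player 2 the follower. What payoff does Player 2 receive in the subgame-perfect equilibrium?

Work backward from Player 2's decision.
- A: Player 2 compares 5, 7, 14 and picks c3; Player 1 would get 7.
- B: Player 2 compares 6, 14, 11 and picks c2; Player 1 would get 15.
- C: Player 2 compares 9, 10, 6 and picks c2; Player 1 would get 3.
- D: Player 2 compares 4, 11, 12 and picks c3; Player 1 would get 5.
- E: Player 2 compares 2, 13, 4 and picks c2; Player 1 would get 6.
Among 7, 15, 3, 5, 6, the best is 15 at B. Subgame-perfect outcome: (B, c2) with payoffs (15, 14).

14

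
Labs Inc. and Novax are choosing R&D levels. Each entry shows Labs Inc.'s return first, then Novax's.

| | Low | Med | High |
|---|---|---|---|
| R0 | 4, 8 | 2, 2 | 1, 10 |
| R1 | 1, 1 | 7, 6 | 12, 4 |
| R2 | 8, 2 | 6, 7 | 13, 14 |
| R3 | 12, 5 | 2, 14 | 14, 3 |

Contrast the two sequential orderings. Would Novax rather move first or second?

If Labs Inc. leads: Novax's best replies are R0→High, R1→Med, R2→High, R3→Med; Labs Inc.'s induced payoffs 1, 7, 13, 2; outcome (R2, High), payoffs (13, 14).
If Novax leads: Labs Inc.'s best replies are Low→R3, Med→R1, High→R3; Novax's induced payoffs 5, 6, 3; outcome (R1, Med), payoffs (7, 6).
Novax gets 6 moving first and 14 moving second, so Novax prefers to move second.

second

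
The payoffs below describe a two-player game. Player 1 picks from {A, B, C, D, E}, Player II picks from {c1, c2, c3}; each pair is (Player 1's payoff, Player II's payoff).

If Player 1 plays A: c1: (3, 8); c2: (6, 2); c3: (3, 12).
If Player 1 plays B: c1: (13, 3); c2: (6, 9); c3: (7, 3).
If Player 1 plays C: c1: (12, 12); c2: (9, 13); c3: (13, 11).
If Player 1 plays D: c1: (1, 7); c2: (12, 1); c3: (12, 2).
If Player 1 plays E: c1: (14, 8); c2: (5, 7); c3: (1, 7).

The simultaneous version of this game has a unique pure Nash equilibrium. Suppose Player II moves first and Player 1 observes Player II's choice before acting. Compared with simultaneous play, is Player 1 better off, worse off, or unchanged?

Player 1 best-responds to each possible Player II move:
- c1: Player 1 compares 3, 13, 12, 1, 14 and picks E; Player II would get 8.
- c2: Player 1 compares 6, 6, 9, 12, 5 and picks D; Player II would get 1.
- c3: Player 1 compares 3, 7, 13, 12, 1 and picks C; Player II would get 11.
Maximizing over 8, 1, 11, Player II chooses c3. Subgame-perfect outcome: (C, c3) with payoffs (13, 11).
Now find the simultaneous Nash equilibrium.
Player 1's best replies: c1→E; c2→D; c3→C.
Player II's best replies: A→c3; B→c2; C→c2; D→c1; E→c1.
The unique mutual best reply is (E, c1), giving (14, 8).
Player 1 earns 13 sequentially versus 14 at the Nash outcome: worse off.

worse off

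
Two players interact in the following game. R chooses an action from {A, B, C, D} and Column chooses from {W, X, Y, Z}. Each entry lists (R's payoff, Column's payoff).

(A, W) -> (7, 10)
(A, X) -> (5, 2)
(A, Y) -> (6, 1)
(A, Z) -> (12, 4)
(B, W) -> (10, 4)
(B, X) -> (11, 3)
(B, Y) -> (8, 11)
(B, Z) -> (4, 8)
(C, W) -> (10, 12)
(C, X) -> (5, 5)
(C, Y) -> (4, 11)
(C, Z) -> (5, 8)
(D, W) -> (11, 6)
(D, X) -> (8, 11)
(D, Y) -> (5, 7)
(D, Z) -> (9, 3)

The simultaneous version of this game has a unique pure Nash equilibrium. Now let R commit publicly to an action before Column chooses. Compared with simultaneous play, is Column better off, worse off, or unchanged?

Column best-responds to each possible R move:
- A → Column plays W (best of 10, 2, 1, 4); R gets 7.
- B → Column plays Y (best of 4, 3, 11, 8); R gets 8.
- C → Column plays W (best of 12, 5, 11, 8); R gets 10.
- D → Column plays X (best of 6, 11, 7, 3); R gets 8.
R's induced payoffs are 7, 8, 10, 8, so R commits to C. Subgame-perfect outcome: (C, W) with payoffs (10, 12).
Under simultaneous play:
R's best replies: W→D; X→B; Y→B; Z→A.
Column's best replies: A→W; B→Y; C→W; D→X.
The unique mutual best reply is (B, Y), giving (8, 11).
Column earns 12 sequentially versus 11 at the Nash outcome: better off.

better off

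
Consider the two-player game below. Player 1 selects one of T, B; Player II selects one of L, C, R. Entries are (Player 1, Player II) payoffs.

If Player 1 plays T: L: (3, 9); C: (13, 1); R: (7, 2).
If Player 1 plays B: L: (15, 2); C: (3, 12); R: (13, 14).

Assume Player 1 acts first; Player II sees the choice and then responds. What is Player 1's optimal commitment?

B

Player II best-responds to each possible Player 1 move:
- T: BR = L, leader payoff 3.
- B: BR = R, leader payoff 13.
Among 3, 13, the best is 13 at B. Subgame-perfect outcome: (B, R) with payoffs (13, 14).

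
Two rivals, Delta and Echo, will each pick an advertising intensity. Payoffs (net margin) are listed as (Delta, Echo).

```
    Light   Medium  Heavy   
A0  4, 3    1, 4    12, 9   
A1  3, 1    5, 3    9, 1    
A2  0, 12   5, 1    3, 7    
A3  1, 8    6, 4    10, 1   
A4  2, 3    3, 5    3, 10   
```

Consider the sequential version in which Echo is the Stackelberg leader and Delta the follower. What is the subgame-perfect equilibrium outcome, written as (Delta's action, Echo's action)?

(A0, Heavy)

Work backward from Delta's decision.
- Light → Delta plays A0 (best of 4, 3, 0, 1, 2); Echo gets 3.
- Medium → Delta plays A3 (best of 1, 5, 5, 6, 3); Echo gets 4.
- Heavy → Delta plays A0 (best of 12, 9, 3, 10, 3); Echo gets 9.
Among 3, 4, 9, the best is 9 at Heavy. Subgame-perfect outcome: (A0, Heavy) with payoffs (12, 9).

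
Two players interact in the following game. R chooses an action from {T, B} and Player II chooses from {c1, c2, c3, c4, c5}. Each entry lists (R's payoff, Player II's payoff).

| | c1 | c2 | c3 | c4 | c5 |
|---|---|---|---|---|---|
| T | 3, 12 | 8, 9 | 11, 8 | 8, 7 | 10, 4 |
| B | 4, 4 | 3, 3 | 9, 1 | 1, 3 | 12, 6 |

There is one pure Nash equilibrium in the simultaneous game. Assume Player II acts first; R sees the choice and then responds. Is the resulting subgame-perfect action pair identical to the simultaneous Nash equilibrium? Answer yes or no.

R best-responds to each possible Player II move:
- c1: BR = B, leader payoff 4.
- c2: BR = T, leader payoff 9.
- c3: BR = T, leader payoff 8.
- c4: BR = T, leader payoff 7.
- c5: BR = B, leader payoff 6.
Player II's induced payoffs are 4, 9, 8, 7, 6, so Player II commits to c2. Subgame-perfect outcome: (T, c2) with payoffs (8, 9).
For the simultaneous game, intersect best replies.
R's best replies: c1→B; c2→T; c3→T; c4→T; c5→B.
Player II's best replies: T→c1; B→c5.
The unique mutual best reply is (B, c5), giving (12, 6).
Sequential outcome (T, c2) differs from the Nash profile (B, c5).

no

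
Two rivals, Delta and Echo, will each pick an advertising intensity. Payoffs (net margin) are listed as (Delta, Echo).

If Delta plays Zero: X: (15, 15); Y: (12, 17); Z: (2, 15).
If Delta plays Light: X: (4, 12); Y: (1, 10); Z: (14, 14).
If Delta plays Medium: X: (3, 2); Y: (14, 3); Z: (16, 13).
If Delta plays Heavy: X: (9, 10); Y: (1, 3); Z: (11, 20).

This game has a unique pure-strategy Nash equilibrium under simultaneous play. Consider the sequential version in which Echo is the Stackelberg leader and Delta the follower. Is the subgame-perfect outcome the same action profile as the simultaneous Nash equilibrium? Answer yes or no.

no

Backward induction with Echo moving first.
- X → Delta plays Zero (best of 15, 4, 3, 9); Echo gets 15.
- Y → Delta plays Medium (best of 12, 1, 14, 1); Echo gets 3.
- Z → Delta plays Medium (best of 2, 14, 16, 11); Echo gets 13.
Echo's induced payoffs are 15, 3, 13, so Echo commits to X. Subgame-perfect outcome: (Zero, X) with payoffs (15, 15).
For the simultaneous game, intersect best replies.
Delta's best replies: X→Zero; Y→Medium; Z→Medium.
Echo's best replies: Zero→Y; Light→Z; Medium→Z; Heavy→Z.
The unique mutual best reply is (Medium, Z), giving (16, 13).
Sequential outcome (Zero, X) differs from the Nash profile (Medium, Z).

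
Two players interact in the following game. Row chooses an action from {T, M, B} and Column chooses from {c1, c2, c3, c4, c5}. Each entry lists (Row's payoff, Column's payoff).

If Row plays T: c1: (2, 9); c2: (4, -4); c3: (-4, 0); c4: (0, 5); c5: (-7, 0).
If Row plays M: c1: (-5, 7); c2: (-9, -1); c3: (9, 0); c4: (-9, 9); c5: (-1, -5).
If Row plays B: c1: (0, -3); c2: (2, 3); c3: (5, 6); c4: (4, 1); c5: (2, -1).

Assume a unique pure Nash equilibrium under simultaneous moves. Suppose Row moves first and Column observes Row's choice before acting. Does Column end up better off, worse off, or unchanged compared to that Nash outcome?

Backward induction with Row moving first.
- T → Column plays c1 (best of 9, -4, 0, 5, 0); Row gets 2.
- M → Column plays c4 (best of 7, -1, 0, 9, -5); Row gets -9.
- B → Column plays c3 (best of -3, 3, 6, 1, -1); Row gets 5.
Row's induced payoffs are 2, -9, 5, so Row commits to B. Subgame-perfect outcome: (B, c3) with payoffs (5, 6).
Now find the simultaneous Nash equilibrium.
Row's best replies: c1→T; c2→T; c3→M; c4→B; c5→B.
Column's best replies: T→c1; M→c4; B→c3.
Only (T, c1) has each player best-responding; Nash payoffs (2, 9).
Column earns 6 sequentially versus 9 at the Nash outcome: worse off.

worse off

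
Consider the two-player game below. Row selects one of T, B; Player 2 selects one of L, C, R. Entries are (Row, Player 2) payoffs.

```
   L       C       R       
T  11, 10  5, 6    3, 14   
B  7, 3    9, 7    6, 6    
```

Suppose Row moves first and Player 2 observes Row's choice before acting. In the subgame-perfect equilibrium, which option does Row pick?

Solve by backward induction (Row leads).
- T: Player 2 compares 10, 6, 14 and picks R; Row would get 3.
- B: Player 2 compares 3, 7, 6 and picks C; Row would get 9.
Row's induced payoffs are 3, 9, so Row commits to B. Subgame-perfect outcome: (B, C) with payoffs (9, 7).

B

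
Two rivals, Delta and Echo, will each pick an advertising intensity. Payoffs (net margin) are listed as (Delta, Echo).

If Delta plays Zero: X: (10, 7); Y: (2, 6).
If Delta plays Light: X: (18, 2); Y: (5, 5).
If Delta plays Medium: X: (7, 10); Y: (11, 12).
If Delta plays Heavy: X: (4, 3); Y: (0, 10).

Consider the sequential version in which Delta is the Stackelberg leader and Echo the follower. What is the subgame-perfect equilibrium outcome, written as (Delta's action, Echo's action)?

Solve by backward induction (Delta leads).
- Zero: BR = X, leader payoff 10.
- Light: BR = Y, leader payoff 5.
- Medium: BR = Y, leader payoff 11.
- Heavy: BR = Y, leader payoff 0.
Maximizing over 10, 5, 11, 0, Delta chooses Medium. Subgame-perfect outcome: (Medium, Y) with payoffs (11, 12).

(Medium, Y)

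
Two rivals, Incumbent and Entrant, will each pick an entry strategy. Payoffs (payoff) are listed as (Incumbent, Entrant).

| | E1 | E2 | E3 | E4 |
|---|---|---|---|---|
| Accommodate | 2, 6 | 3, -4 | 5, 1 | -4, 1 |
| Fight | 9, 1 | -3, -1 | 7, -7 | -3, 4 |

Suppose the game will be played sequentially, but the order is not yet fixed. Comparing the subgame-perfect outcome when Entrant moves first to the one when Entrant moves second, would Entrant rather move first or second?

If Incumbent leads: Entrant's best replies are Accommodate→E1, Fight→E4; Incumbent's induced payoffs 2, -3; outcome (Accommodate, E1), payoffs (2, 6).
If Entrant leads: Incumbent's best replies are E1→Fight, E2→Accommodate, E3→Fight, E4→Fight; Entrant's induced payoffs 1, -4, -7, 4; outcome (Fight, E4), payoffs (-3, 4).
Entrant gets 4 moving first and 6 moving second, so Entrant prefers to move second.

second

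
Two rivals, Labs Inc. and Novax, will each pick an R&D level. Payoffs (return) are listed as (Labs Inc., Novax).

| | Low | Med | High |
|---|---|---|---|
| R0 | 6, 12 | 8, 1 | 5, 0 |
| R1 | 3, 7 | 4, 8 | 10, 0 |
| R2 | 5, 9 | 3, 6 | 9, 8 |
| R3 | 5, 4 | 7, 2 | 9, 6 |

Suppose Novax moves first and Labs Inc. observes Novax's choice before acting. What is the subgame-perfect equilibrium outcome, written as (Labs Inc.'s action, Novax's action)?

(R0, Low)

Solve by backward induction (Novax leads).
- Low → Labs Inc. plays R0 (best of 6, 3, 5, 5); Novax gets 12.
- Med → Labs Inc. plays R0 (best of 8, 4, 3, 7); Novax gets 1.
- High → Labs Inc. plays R1 (best of 5, 10, 9, 9); Novax gets 0.
Novax's induced payoffs are 12, 1, 0, so Novax commits to Low. Subgame-perfect outcome: (R0, Low) with payoffs (6, 12).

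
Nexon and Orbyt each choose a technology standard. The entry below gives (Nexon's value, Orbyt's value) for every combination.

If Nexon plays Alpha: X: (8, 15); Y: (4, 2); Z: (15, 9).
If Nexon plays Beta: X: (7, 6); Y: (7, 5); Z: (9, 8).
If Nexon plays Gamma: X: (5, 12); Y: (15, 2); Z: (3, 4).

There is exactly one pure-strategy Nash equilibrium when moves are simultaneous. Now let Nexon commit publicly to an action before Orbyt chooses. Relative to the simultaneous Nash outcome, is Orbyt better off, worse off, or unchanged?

Orbyt best-responds to each possible Nexon move:
- Alpha → Orbyt plays X (best of 15, 2, 9); Nexon gets 8.
- Beta → Orbyt plays Z (best of 6, 5, 8); Nexon gets 9.
- Gamma → Orbyt plays X (best of 12, 2, 4); Nexon gets 5.
Nexon's induced payoffs are 8, 9, 5, so Nexon commits to Beta. Subgame-perfect outcome: (Beta, Z) with payoffs (9, 8).
Under simultaneous play:
Nexon's best replies: X→Alpha; Y→Gamma; Z→Alpha.
Orbyt's best replies: Alpha→X; Beta→Z; Gamma→X.
The unique mutual best reply is (Alpha, X), giving (8, 15).
Orbyt earns 8 sequentially versus 15 at the Nash outcome: worse off.

worse off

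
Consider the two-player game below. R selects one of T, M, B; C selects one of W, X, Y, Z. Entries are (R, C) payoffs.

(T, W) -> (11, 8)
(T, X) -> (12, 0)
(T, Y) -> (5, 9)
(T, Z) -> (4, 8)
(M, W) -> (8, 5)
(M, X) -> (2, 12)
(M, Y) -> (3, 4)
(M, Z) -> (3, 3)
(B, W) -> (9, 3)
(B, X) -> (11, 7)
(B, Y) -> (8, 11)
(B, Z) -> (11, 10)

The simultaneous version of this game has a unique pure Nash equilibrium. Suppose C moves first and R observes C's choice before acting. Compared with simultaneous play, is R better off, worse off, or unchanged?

unchanged

Solve by backward induction (C leads).
- W → R plays T (best of 11, 8, 9); C gets 8.
- X → R plays T (best of 12, 2, 11); C gets 0.
- Y → R plays B (best of 5, 3, 8); C gets 11.
- Z → R plays B (best of 4, 3, 11); C gets 10.
C's induced payoffs are 8, 0, 11, 10, so C commits to Y. Subgame-perfect outcome: (B, Y) with payoffs (8, 11).
Under simultaneous play:
R's best replies: W→T; X→T; Y→B; Z→B.
C's best replies: T→Y; M→X; B→Y.
Only (B, Y) has each player best-responding; Nash payoffs (8, 11).
R earns 8 sequentially versus 8 at the Nash outcome: unchanged.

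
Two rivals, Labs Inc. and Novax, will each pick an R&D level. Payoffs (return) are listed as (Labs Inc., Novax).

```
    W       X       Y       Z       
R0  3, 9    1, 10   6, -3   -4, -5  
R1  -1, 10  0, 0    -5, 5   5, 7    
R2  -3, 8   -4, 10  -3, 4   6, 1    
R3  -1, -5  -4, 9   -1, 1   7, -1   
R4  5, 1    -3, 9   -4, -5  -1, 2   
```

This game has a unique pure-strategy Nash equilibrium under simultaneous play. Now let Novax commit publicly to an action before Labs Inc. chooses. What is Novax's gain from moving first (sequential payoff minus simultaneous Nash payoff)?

0

Labs Inc. best-responds to each possible Novax move:
- W: BR = R4, leader payoff 1.
- X: BR = R0, leader payoff 10.
- Y: BR = R0, leader payoff -3.
- Z: BR = R3, leader payoff -1.
Maximizing over 1, 10, -3, -1, Novax chooses X. Subgame-perfect outcome: (R0, X) with payoffs (1, 10).
Now find the simultaneous Nash equilibrium.
Labs Inc.'s best replies: W→R4; X→R0; Y→R0; Z→R3.
Novax's best replies: R0→X; R1→W; R2→X; R3→X; R4→X.
Only (R0, X) has each player best-responding; Nash payoffs (1, 10).
Novax's commitment gain: 10 − 10 = 0.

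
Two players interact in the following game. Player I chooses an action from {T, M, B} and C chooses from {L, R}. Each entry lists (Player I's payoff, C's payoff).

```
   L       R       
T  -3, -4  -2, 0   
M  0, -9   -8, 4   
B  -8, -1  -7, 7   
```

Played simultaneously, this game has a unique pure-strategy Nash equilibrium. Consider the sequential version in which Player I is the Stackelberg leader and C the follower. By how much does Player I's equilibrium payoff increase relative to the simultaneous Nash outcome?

Solve by backward induction (Player I leads).
- T: BR = R, leader payoff -2.
- M: BR = R, leader payoff -8.
- B: BR = R, leader payoff -7.
Among -2, -8, -7, the best is -2 at T. Subgame-perfect outcome: (T, R) with payoffs (-2, 0).
For the simultaneous game, intersect best replies.
Player I's best replies: L→M; R→T.
C's best replies: T→R; M→R; B→R.
Only (T, R) has each player best-responding; Nash payoffs (-2, 0).
Player I's commitment gain: -2 − -2 = 0.

0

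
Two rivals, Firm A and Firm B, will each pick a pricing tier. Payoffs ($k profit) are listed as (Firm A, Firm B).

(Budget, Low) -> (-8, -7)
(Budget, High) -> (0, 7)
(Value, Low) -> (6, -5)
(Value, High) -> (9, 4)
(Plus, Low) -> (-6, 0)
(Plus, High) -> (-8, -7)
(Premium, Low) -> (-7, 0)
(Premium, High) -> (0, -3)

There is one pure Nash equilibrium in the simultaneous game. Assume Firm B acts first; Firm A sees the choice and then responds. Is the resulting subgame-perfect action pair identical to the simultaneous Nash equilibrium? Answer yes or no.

yes

Backward induction with Firm B moving first.
- Low: BR = Value, leader payoff -5.
- High: BR = Value, leader payoff 4.
Maximizing over -5, 4, Firm B chooses High. Subgame-perfect outcome: (Value, High) with payoffs (9, 4).
Under simultaneous play:
Firm A's best replies: Low→Value; High→Value.
Firm B's best replies: Budget→High; Value→High; Plus→Low; Premium→Low.
Only (Value, High) has each player best-responding; Nash payoffs (9, 4).
Sequential outcome (Value, High) coincides with the Nash profile (Value, High).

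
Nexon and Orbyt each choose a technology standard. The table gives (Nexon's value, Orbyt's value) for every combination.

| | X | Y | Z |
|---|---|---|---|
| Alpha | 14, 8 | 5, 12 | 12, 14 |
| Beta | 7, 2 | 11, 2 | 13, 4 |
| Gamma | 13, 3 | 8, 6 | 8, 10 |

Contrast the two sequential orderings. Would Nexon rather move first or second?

second

If Nexon leads: Orbyt's best replies are Alpha→Z, Beta→Z, Gamma→Z; Nexon's induced payoffs 12, 13, 8; outcome (Beta, Z), payoffs (13, 4).
If Orbyt leads: Nexon's best replies are X→Alpha, Y→Beta, Z→Beta; Orbyt's induced payoffs 8, 2, 4; outcome (Alpha, X), payoffs (14, 8).
Nexon gets 13 moving first and 14 moving second, so Nexon prefers to move second.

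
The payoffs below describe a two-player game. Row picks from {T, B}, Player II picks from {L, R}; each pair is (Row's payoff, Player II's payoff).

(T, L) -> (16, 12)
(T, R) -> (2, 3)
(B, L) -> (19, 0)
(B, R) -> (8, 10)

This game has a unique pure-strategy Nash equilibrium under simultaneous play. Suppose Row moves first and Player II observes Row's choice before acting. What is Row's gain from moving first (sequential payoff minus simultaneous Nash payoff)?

8

Backward induction with Row moving first.
- T: Player II compares 12, 3 and picks L; Row would get 16.
- B: Player II compares 0, 10 and picks R; Row would get 8.
Among 16, 8, the best is 16 at T. Subgame-perfect outcome: (T, L) with payoffs (16, 12).
For the simultaneous game, intersect best replies.
Row's best replies: L→B; R→B.
Player II's best replies: T→L; B→R.
The unique mutual best reply is (B, R), giving (8, 10).
Row's commitment gain: 16 − 8 = 8.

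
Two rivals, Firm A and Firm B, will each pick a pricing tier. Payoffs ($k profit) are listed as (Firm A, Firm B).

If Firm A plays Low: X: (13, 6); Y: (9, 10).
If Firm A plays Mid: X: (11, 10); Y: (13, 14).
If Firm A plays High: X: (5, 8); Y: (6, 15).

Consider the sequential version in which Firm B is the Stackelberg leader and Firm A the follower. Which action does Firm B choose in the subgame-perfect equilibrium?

Backward induction with Firm B moving first.
- X: BR = Low, leader payoff 6.
- Y: BR = Mid, leader payoff 14.
Maximizing over 6, 14, Firm B chooses Y. Subgame-perfect outcome: (Mid, Y) with payoffs (13, 14).

Y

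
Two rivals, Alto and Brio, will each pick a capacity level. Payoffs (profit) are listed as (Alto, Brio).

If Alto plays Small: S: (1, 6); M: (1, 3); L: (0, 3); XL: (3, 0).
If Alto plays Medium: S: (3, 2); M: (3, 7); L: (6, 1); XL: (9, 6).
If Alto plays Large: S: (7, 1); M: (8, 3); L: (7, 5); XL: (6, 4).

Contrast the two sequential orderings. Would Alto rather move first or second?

If Alto leads: Brio's best replies are Small→S, Medium→M, Large→L; Alto's induced payoffs 1, 3, 7; outcome (Large, L), payoffs (7, 5).
If Brio leads: Alto's best replies are S→Large, M→Large, L→Large, XL→Medium; Brio's induced payoffs 1, 3, 5, 6; outcome (Medium, XL), payoffs (9, 6).
Alto gets 7 moving first and 9 moving second, so Alto prefers to move second.

second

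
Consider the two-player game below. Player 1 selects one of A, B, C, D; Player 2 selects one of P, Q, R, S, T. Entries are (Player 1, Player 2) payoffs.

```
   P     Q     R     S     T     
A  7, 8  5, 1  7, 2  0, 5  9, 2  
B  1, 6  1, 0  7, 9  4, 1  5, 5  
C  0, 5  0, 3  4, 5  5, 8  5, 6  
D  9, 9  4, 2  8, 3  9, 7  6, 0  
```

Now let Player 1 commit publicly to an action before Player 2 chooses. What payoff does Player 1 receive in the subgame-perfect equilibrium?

Work backward from Player 2's decision.
- A: BR = P, leader payoff 7.
- B: BR = R, leader payoff 7.
- C: BR = S, leader payoff 5.
- D: BR = P, leader payoff 9.
Player 1's induced payoffs are 7, 7, 5, 9, so Player 1 commits to D. Subgame-perfect outcome: (D, P) with payoffs (9, 9).

9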